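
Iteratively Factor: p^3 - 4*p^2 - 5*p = (p)*(p^2 - 4*p - 5) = p*(p + 1)*(p - 5)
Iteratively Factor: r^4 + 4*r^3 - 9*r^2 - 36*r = (r + 3)*(r^3 + r^2 - 12*r) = (r - 3)*(r + 3)*(r^2 + 4*r) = r*(r - 3)*(r + 3)*(r + 4)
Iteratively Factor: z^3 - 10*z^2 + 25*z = (z - 5)*(z^2 - 5*z) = z*(z - 5)*(z - 5)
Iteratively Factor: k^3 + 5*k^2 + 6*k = (k + 2)*(k^2 + 3*k) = k*(k + 2)*(k + 3)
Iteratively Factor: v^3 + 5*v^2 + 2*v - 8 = (v - 1)*(v^2 + 6*v + 8) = (v - 1)*(v + 4)*(v + 2)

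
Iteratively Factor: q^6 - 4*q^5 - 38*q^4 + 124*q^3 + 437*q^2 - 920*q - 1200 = (q + 4)*(q^5 - 8*q^4 - 6*q^3 + 148*q^2 - 155*q - 300) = (q + 4)^2*(q^4 - 12*q^3 + 42*q^2 - 20*q - 75) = (q - 5)*(q + 4)^2*(q^3 - 7*q^2 + 7*q + 15) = (q - 5)^2*(q + 4)^2*(q^2 - 2*q - 3) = (q - 5)^2*(q - 3)*(q + 4)^2*(q + 1)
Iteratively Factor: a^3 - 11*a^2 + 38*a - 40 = (a - 2)*(a^2 - 9*a + 20) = (a - 5)*(a - 2)*(a - 4)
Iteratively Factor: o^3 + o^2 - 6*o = (o)*(o^2 + o - 6) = o*(o - 2)*(o + 3)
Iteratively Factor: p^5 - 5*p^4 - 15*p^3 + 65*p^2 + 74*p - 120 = (p - 1)*(p^4 - 4*p^3 - 19*p^2 + 46*p + 120) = (p - 1)*(p + 3)*(p^3 - 7*p^2 + 2*p + 40) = (p - 4)*(p - 1)*(p + 3)*(p^2 - 3*p - 10) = (p - 4)*(p - 1)*(p + 2)*(p + 3)*(p - 5)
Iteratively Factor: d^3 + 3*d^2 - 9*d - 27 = (d - 3)*(d^2 + 6*d + 9) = (d - 3)*(d + 3)*(d + 3)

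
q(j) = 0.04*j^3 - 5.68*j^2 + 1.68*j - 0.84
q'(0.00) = 1.68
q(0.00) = -0.84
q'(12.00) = -117.36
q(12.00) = -729.48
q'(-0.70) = 9.69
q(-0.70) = -4.81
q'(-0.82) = 11.08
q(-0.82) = -6.06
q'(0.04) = 1.23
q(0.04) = -0.78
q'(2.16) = -22.30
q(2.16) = -23.31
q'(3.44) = -35.98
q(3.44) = -60.65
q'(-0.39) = 6.13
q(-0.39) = -2.36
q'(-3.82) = 46.83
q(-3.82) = -92.37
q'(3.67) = -38.39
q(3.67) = -69.20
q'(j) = 0.12*j^2 - 11.36*j + 1.68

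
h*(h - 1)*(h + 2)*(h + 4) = h^4 + 5*h^3 + 2*h^2 - 8*h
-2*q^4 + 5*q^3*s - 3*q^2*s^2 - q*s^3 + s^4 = (-q + s)^3*(2*q + s)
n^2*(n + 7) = n^3 + 7*n^2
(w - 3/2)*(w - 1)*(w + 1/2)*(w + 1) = w^4 - w^3 - 7*w^2/4 + w + 3/4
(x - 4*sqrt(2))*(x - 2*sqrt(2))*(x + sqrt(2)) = x^3 - 5*sqrt(2)*x^2 + 4*x + 16*sqrt(2)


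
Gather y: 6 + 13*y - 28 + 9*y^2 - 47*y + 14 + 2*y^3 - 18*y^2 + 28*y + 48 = 2*y^3 - 9*y^2 - 6*y + 40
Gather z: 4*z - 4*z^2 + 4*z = -4*z^2 + 8*z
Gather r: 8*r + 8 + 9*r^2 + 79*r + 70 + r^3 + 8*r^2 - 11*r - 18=r^3 + 17*r^2 + 76*r + 60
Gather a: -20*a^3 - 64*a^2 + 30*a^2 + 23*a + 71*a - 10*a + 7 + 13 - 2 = -20*a^3 - 34*a^2 + 84*a + 18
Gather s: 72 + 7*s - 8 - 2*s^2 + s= -2*s^2 + 8*s + 64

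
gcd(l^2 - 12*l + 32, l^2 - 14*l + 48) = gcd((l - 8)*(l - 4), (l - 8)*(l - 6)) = l - 8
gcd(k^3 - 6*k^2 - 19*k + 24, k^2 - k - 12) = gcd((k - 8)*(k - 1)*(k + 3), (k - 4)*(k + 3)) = k + 3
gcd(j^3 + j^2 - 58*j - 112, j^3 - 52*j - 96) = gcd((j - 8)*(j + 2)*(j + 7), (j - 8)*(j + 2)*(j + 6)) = j^2 - 6*j - 16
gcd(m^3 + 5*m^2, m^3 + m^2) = m^2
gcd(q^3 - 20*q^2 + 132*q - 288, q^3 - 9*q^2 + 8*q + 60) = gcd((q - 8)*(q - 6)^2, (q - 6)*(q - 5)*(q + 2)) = q - 6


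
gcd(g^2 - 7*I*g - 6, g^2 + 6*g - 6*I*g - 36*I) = g - 6*I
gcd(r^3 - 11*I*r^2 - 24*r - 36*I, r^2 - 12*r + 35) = 1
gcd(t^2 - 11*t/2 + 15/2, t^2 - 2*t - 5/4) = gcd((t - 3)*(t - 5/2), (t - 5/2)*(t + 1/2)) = t - 5/2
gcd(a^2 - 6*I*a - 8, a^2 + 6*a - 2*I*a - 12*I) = a - 2*I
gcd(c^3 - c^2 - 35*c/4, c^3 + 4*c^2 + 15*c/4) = c^2 + 5*c/2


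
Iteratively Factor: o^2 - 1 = (o - 1)*(o + 1)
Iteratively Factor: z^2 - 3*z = (z - 3)*(z)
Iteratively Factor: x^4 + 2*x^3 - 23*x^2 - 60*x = (x + 4)*(x^3 - 2*x^2 - 15*x) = (x - 5)*(x + 4)*(x^2 + 3*x) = (x - 5)*(x + 3)*(x + 4)*(x)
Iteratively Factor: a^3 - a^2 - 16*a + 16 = (a + 4)*(a^2 - 5*a + 4) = (a - 1)*(a + 4)*(a - 4)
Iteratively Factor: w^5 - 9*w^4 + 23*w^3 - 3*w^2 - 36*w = (w + 1)*(w^4 - 10*w^3 + 33*w^2 - 36*w) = (w - 4)*(w + 1)*(w^3 - 6*w^2 + 9*w) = w*(w - 4)*(w + 1)*(w^2 - 6*w + 9) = w*(w - 4)*(w - 3)*(w + 1)*(w - 3)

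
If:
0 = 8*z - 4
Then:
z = 1/2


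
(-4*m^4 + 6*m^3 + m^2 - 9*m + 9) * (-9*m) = 36*m^5 - 54*m^4 - 9*m^3 + 81*m^2 - 81*m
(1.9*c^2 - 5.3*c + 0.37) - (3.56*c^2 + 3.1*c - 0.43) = -1.66*c^2 - 8.4*c + 0.8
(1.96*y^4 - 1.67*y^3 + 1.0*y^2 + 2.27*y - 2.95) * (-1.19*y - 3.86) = -2.3324*y^5 - 5.5783*y^4 + 5.2562*y^3 - 6.5613*y^2 - 5.2517*y + 11.387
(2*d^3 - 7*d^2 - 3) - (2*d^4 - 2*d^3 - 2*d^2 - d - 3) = -2*d^4 + 4*d^3 - 5*d^2 + d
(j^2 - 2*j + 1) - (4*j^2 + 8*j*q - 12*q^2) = -3*j^2 - 8*j*q - 2*j + 12*q^2 + 1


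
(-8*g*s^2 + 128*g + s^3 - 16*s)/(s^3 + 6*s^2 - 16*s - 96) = (-8*g + s)/(s + 6)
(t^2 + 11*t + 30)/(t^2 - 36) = (t + 5)/(t - 6)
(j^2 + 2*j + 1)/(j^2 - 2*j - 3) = (j + 1)/(j - 3)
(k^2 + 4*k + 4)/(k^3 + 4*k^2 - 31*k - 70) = (k + 2)/(k^2 + 2*k - 35)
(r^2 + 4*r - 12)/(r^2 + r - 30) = (r - 2)/(r - 5)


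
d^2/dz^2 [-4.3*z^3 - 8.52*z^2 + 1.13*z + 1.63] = -25.8*z - 17.04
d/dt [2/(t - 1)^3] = -6/(t - 1)^4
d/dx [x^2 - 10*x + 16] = 2*x - 10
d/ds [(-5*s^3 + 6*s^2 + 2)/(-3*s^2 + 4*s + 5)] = (15*s^4 - 40*s^3 - 51*s^2 + 72*s - 8)/(9*s^4 - 24*s^3 - 14*s^2 + 40*s + 25)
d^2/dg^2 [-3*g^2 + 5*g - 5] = -6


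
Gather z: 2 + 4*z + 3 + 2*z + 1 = 6*z + 6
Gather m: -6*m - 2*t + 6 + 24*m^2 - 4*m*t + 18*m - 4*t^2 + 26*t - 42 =24*m^2 + m*(12 - 4*t) - 4*t^2 + 24*t - 36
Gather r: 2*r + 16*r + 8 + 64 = 18*r + 72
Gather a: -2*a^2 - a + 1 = -2*a^2 - a + 1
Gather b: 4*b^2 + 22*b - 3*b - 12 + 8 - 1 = 4*b^2 + 19*b - 5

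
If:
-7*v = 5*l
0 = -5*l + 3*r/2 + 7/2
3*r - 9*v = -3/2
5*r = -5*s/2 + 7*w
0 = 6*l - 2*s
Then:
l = 77/230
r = -28/23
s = 231/230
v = -11/46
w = -47/92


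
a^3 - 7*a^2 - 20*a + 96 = (a - 8)*(a - 3)*(a + 4)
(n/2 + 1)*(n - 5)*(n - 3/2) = n^3/2 - 9*n^2/4 - 11*n/4 + 15/2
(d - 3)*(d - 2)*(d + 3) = d^3 - 2*d^2 - 9*d + 18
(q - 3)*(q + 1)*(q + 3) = q^3 + q^2 - 9*q - 9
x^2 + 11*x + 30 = (x + 5)*(x + 6)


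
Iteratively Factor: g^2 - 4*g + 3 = (g - 3)*(g - 1)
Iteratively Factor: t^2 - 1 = (t - 1)*(t + 1)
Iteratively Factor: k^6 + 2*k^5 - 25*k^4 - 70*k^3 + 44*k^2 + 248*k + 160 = (k - 2)*(k^5 + 4*k^4 - 17*k^3 - 104*k^2 - 164*k - 80) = (k - 2)*(k + 4)*(k^4 - 17*k^2 - 36*k - 20) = (k - 2)*(k + 2)*(k + 4)*(k^3 - 2*k^2 - 13*k - 10) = (k - 2)*(k + 1)*(k + 2)*(k + 4)*(k^2 - 3*k - 10) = (k - 2)*(k + 1)*(k + 2)^2*(k + 4)*(k - 5)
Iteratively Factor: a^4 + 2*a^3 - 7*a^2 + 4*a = (a - 1)*(a^3 + 3*a^2 - 4*a) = (a - 1)^2*(a^2 + 4*a) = (a - 1)^2*(a + 4)*(a)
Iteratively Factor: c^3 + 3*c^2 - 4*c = (c)*(c^2 + 3*c - 4) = c*(c - 1)*(c + 4)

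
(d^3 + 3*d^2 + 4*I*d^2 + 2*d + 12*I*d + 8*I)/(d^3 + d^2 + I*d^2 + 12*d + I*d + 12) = (d + 2)/(d - 3*I)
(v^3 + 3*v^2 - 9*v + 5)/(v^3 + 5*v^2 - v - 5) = (v - 1)/(v + 1)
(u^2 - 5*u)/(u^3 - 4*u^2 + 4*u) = (u - 5)/(u^2 - 4*u + 4)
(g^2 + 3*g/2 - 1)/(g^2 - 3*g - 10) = (g - 1/2)/(g - 5)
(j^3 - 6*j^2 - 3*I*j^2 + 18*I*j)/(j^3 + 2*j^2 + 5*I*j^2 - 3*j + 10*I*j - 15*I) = j*(j^2 - 3*j*(2 + I) + 18*I)/(j^3 + j^2*(2 + 5*I) + j*(-3 + 10*I) - 15*I)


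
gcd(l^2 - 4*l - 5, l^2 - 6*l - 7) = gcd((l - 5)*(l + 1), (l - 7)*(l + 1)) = l + 1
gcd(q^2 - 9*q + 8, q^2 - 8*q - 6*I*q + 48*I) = q - 8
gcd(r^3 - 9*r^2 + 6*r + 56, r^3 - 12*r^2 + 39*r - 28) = r^2 - 11*r + 28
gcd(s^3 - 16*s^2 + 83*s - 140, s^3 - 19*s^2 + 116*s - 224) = s^2 - 11*s + 28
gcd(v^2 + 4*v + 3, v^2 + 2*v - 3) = v + 3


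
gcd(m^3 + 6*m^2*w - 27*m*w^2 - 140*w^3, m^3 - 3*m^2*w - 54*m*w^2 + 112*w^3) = m + 7*w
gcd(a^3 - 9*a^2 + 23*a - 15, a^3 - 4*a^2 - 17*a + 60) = a^2 - 8*a + 15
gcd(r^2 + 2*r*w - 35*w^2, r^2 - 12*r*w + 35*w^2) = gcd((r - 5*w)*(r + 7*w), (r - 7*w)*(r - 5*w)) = r - 5*w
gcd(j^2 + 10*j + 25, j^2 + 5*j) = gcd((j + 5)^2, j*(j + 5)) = j + 5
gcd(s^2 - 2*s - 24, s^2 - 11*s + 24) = 1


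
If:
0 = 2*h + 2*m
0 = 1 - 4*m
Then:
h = -1/4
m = 1/4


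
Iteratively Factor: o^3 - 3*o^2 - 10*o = (o - 5)*(o^2 + 2*o) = (o - 5)*(o + 2)*(o)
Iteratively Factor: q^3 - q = (q + 1)*(q^2 - q) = q*(q + 1)*(q - 1)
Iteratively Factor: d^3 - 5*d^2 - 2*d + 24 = (d + 2)*(d^2 - 7*d + 12) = (d - 3)*(d + 2)*(d - 4)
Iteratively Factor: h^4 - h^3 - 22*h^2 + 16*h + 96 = (h - 4)*(h^3 + 3*h^2 - 10*h - 24) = (h - 4)*(h - 3)*(h^2 + 6*h + 8) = (h - 4)*(h - 3)*(h + 2)*(h + 4)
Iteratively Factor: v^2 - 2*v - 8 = (v + 2)*(v - 4)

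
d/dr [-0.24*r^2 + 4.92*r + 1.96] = 4.92 - 0.48*r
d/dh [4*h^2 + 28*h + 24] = 8*h + 28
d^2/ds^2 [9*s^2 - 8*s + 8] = 18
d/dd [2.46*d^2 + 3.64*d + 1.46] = 4.92*d + 3.64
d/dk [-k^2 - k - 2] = -2*k - 1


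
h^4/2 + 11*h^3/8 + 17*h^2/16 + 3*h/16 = h*(h/2 + 1/2)*(h + 1/4)*(h + 3/2)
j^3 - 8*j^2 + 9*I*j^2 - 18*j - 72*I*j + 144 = (j - 8)*(j + 3*I)*(j + 6*I)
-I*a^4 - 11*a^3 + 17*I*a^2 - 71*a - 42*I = (a - 7*I)*(a - 6*I)*(a + I)*(-I*a + 1)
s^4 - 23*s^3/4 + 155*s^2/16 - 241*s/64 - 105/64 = (s - 3)*(s - 7/4)*(s - 5/4)*(s + 1/4)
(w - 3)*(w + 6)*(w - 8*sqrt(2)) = w^3 - 8*sqrt(2)*w^2 + 3*w^2 - 24*sqrt(2)*w - 18*w + 144*sqrt(2)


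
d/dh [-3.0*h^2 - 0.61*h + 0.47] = -6.0*h - 0.61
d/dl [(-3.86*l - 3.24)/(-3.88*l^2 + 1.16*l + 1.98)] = (14.9768*l^2 - 4.4776*l - (3.86*l + 3.24)*(7.76*l - 1.16) - 7.6428)/(-3.88*l^2 + 1.16*l + 1.98)^2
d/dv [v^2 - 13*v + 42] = 2*v - 13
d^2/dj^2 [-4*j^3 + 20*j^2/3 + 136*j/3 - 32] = 40/3 - 24*j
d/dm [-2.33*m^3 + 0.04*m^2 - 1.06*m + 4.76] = -6.99*m^2 + 0.08*m - 1.06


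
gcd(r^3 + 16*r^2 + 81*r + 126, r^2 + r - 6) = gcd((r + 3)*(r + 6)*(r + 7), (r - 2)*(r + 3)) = r + 3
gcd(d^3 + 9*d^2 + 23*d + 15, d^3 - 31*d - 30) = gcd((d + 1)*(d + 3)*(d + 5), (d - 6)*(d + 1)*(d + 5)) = d^2 + 6*d + 5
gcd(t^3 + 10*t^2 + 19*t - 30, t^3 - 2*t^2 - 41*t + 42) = t^2 + 5*t - 6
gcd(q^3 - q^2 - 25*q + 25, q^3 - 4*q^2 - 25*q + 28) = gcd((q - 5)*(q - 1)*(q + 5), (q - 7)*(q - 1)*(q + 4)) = q - 1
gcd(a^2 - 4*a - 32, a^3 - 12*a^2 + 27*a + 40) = a - 8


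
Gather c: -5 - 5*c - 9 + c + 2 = -4*c - 12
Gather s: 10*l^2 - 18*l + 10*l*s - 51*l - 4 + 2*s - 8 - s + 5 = 10*l^2 - 69*l + s*(10*l + 1) - 7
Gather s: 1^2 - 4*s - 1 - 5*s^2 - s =-5*s^2 - 5*s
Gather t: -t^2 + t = -t^2 + t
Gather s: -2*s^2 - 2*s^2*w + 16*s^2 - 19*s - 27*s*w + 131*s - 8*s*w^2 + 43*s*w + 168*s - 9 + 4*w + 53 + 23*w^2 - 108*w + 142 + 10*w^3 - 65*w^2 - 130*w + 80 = s^2*(14 - 2*w) + s*(-8*w^2 + 16*w + 280) + 10*w^3 - 42*w^2 - 234*w + 266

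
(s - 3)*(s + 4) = s^2 + s - 12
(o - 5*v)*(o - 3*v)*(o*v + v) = o^3*v - 8*o^2*v^2 + o^2*v + 15*o*v^3 - 8*o*v^2 + 15*v^3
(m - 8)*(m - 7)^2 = m^3 - 22*m^2 + 161*m - 392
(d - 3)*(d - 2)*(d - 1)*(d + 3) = d^4 - 3*d^3 - 7*d^2 + 27*d - 18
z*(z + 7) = z^2 + 7*z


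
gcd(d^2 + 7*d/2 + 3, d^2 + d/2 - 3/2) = d + 3/2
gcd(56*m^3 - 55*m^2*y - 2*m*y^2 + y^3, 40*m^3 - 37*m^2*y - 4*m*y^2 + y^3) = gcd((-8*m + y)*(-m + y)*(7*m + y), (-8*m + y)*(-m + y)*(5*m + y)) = 8*m^2 - 9*m*y + y^2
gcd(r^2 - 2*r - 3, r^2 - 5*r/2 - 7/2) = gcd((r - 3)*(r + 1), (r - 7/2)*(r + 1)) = r + 1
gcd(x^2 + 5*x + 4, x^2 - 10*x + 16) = 1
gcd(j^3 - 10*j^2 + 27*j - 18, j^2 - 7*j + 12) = j - 3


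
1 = 1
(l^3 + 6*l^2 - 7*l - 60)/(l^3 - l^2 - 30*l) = (l^2 + l - 12)/(l*(l - 6))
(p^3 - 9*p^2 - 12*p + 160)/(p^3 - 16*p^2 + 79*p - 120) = (p + 4)/(p - 3)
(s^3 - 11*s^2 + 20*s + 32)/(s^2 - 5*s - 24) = (s^2 - 3*s - 4)/(s + 3)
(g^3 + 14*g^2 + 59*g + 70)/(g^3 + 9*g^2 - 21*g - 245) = (g^2 + 7*g + 10)/(g^2 + 2*g - 35)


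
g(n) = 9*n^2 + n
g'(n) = 18*n + 1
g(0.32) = 1.24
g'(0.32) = 6.76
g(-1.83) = 28.31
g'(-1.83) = -31.94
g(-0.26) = 0.35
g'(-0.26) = -3.68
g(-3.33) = 96.47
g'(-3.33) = -58.94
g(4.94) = 224.57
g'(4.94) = 89.92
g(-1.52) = 19.27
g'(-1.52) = -26.36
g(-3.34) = 97.06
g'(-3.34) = -59.12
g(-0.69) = 3.59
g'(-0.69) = -11.42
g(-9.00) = 720.00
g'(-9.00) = -161.00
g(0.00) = 0.00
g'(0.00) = 1.00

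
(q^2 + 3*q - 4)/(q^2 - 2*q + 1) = (q + 4)/(q - 1)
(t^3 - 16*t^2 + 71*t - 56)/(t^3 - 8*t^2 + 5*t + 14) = (t^2 - 9*t + 8)/(t^2 - t - 2)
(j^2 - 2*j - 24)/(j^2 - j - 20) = (j - 6)/(j - 5)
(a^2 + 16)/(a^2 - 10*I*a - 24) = (a + 4*I)/(a - 6*I)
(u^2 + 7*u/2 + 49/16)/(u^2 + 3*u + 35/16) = (4*u + 7)/(4*u + 5)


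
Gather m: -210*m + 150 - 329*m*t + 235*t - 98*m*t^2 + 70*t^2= m*(-98*t^2 - 329*t - 210) + 70*t^2 + 235*t + 150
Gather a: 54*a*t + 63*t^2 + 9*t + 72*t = 54*a*t + 63*t^2 + 81*t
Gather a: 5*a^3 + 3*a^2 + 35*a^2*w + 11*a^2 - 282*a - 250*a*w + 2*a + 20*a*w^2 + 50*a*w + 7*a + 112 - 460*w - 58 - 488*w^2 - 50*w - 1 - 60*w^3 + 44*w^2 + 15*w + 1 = 5*a^3 + a^2*(35*w + 14) + a*(20*w^2 - 200*w - 273) - 60*w^3 - 444*w^2 - 495*w + 54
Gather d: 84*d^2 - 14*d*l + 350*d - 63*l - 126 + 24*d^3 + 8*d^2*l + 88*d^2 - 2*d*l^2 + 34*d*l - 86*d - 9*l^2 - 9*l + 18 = 24*d^3 + d^2*(8*l + 172) + d*(-2*l^2 + 20*l + 264) - 9*l^2 - 72*l - 108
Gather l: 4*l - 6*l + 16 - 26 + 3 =-2*l - 7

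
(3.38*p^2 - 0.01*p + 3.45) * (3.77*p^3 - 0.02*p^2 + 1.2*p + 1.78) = 12.7426*p^5 - 0.1053*p^4 + 17.0627*p^3 + 5.9354*p^2 + 4.1222*p + 6.141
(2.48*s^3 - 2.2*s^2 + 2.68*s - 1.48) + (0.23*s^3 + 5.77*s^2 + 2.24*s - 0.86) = 2.71*s^3 + 3.57*s^2 + 4.92*s - 2.34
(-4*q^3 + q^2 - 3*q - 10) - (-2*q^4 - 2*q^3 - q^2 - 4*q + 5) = 2*q^4 - 2*q^3 + 2*q^2 + q - 15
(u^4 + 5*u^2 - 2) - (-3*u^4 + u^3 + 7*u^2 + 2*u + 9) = 4*u^4 - u^3 - 2*u^2 - 2*u - 11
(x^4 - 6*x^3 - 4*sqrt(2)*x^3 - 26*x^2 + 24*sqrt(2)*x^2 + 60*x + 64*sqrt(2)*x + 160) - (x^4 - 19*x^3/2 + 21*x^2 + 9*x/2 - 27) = -4*sqrt(2)*x^3 + 7*x^3/2 - 47*x^2 + 24*sqrt(2)*x^2 + 111*x/2 + 64*sqrt(2)*x + 187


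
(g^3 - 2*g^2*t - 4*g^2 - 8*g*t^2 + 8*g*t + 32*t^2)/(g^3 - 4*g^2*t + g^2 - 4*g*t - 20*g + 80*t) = (g + 2*t)/(g + 5)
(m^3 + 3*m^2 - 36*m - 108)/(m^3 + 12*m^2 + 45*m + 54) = (m - 6)/(m + 3)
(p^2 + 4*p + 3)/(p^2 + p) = (p + 3)/p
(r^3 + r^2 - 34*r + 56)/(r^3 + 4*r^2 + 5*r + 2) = (r^3 + r^2 - 34*r + 56)/(r^3 + 4*r^2 + 5*r + 2)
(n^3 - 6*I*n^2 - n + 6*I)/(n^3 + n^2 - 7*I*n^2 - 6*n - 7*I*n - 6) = (n - 1)/(n - I)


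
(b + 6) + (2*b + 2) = 3*b + 8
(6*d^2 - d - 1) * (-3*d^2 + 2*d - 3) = -18*d^4 + 15*d^3 - 17*d^2 + d + 3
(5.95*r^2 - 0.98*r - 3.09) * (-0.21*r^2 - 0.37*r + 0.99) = -1.2495*r^4 - 1.9957*r^3 + 6.902*r^2 + 0.1731*r - 3.0591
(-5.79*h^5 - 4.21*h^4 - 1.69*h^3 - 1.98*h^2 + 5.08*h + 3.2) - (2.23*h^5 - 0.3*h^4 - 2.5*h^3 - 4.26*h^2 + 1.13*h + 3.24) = -8.02*h^5 - 3.91*h^4 + 0.81*h^3 + 2.28*h^2 + 3.95*h - 0.04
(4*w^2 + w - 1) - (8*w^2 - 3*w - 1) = -4*w^2 + 4*w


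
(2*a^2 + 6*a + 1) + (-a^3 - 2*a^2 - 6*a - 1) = -a^3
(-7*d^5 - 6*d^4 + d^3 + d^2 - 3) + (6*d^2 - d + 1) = -7*d^5 - 6*d^4 + d^3 + 7*d^2 - d - 2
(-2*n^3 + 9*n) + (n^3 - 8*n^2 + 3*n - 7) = -n^3 - 8*n^2 + 12*n - 7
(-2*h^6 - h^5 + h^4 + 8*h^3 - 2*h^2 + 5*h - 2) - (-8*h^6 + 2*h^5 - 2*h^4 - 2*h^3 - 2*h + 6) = 6*h^6 - 3*h^5 + 3*h^4 + 10*h^3 - 2*h^2 + 7*h - 8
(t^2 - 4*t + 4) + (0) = t^2 - 4*t + 4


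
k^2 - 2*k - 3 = (k - 3)*(k + 1)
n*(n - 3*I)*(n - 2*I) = n^3 - 5*I*n^2 - 6*n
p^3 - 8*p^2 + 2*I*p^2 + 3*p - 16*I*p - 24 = (p - 8)*(p - I)*(p + 3*I)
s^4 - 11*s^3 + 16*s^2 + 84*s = s*(s - 7)*(s - 6)*(s + 2)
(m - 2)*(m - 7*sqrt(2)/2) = m^2 - 7*sqrt(2)*m/2 - 2*m + 7*sqrt(2)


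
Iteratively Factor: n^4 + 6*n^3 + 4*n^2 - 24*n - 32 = (n + 2)*(n^3 + 4*n^2 - 4*n - 16) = (n + 2)^2*(n^2 + 2*n - 8) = (n - 2)*(n + 2)^2*(n + 4)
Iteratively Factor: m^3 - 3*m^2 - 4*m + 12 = (m + 2)*(m^2 - 5*m + 6) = (m - 2)*(m + 2)*(m - 3)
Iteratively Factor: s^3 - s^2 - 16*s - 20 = (s + 2)*(s^2 - 3*s - 10) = (s + 2)^2*(s - 5)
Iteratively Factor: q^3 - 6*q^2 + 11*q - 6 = (q - 1)*(q^2 - 5*q + 6) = (q - 3)*(q - 1)*(q - 2)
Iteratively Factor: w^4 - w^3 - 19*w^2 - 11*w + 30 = (w + 2)*(w^3 - 3*w^2 - 13*w + 15) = (w - 5)*(w + 2)*(w^2 + 2*w - 3) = (w - 5)*(w + 2)*(w + 3)*(w - 1)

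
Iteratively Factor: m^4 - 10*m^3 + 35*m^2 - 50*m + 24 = (m - 2)*(m^3 - 8*m^2 + 19*m - 12) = (m - 3)*(m - 2)*(m^2 - 5*m + 4) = (m - 4)*(m - 3)*(m - 2)*(m - 1)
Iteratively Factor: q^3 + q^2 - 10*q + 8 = (q - 2)*(q^2 + 3*q - 4) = (q - 2)*(q - 1)*(q + 4)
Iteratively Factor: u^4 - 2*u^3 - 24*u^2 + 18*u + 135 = (u + 3)*(u^3 - 5*u^2 - 9*u + 45) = (u - 3)*(u + 3)*(u^2 - 2*u - 15) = (u - 3)*(u + 3)^2*(u - 5)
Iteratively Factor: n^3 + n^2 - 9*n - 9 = (n + 3)*(n^2 - 2*n - 3) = (n - 3)*(n + 3)*(n + 1)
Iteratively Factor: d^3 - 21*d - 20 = (d + 4)*(d^2 - 4*d - 5) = (d + 1)*(d + 4)*(d - 5)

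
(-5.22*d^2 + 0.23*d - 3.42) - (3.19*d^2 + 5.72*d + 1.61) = -8.41*d^2 - 5.49*d - 5.03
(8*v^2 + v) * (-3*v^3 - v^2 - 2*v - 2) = -24*v^5 - 11*v^4 - 17*v^3 - 18*v^2 - 2*v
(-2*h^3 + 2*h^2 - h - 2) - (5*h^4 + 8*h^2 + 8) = -5*h^4 - 2*h^3 - 6*h^2 - h - 10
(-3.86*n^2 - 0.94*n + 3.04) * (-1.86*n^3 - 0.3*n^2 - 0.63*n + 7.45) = 7.1796*n^5 + 2.9064*n^4 - 2.9406*n^3 - 29.0768*n^2 - 8.9182*n + 22.648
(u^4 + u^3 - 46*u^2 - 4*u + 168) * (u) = u^5 + u^4 - 46*u^3 - 4*u^2 + 168*u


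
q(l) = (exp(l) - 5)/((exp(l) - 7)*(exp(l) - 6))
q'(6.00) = 0.00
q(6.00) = 0.00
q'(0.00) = -0.02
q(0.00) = -0.13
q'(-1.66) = -0.00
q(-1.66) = -0.12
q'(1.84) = 46.16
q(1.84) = -6.22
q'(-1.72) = -0.00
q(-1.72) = -0.12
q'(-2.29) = -0.00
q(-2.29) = -0.12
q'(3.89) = -0.03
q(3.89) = 0.02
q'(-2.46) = -0.00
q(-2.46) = -0.12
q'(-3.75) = -0.00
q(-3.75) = -0.12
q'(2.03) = -37.46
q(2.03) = 2.64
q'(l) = exp(l)/((exp(l) - 7)*(exp(l) - 6)) - (exp(l) - 5)*exp(l)/((exp(l) - 7)*(exp(l) - 6)^2) - (exp(l) - 5)*exp(l)/((exp(l) - 7)^2*(exp(l) - 6)) = (-exp(2*l) + 10*exp(l) - 23)*exp(l)/(exp(4*l) - 26*exp(3*l) + 253*exp(2*l) - 1092*exp(l) + 1764)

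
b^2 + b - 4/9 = (b - 1/3)*(b + 4/3)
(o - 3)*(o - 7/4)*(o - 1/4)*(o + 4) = o^4 - o^3 - 217*o^2/16 + 391*o/16 - 21/4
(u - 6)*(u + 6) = u^2 - 36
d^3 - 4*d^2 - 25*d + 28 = (d - 7)*(d - 1)*(d + 4)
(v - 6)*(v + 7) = v^2 + v - 42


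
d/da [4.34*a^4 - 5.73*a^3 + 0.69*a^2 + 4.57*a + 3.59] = 17.36*a^3 - 17.19*a^2 + 1.38*a + 4.57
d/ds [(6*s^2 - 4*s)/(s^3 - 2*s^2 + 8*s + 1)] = 2*(-3*s^4 + 4*s^3 + 20*s^2 + 6*s - 2)/(s^6 - 4*s^5 + 20*s^4 - 30*s^3 + 60*s^2 + 16*s + 1)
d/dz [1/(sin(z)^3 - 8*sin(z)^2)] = (16 - 3*sin(z))*cos(z)/((sin(z) - 8)^2*sin(z)^3)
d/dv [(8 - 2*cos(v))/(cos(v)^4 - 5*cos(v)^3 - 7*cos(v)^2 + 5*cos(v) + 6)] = 2*(-3*cos(v)^3 + 29*cos(v)^2 - 82*cos(v) + 26)/((cos(v) - 6)^2*(cos(v) + 1)*sin(v)^3)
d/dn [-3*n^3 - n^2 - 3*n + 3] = -9*n^2 - 2*n - 3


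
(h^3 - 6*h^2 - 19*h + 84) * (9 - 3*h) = -3*h^4 + 27*h^3 + 3*h^2 - 423*h + 756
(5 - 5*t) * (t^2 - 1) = -5*t^3 + 5*t^2 + 5*t - 5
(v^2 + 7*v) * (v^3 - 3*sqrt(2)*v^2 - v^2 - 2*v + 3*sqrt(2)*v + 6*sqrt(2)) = v^5 - 3*sqrt(2)*v^4 + 6*v^4 - 18*sqrt(2)*v^3 - 9*v^3 - 14*v^2 + 27*sqrt(2)*v^2 + 42*sqrt(2)*v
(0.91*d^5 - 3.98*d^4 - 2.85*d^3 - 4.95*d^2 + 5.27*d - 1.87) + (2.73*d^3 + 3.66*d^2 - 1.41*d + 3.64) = 0.91*d^5 - 3.98*d^4 - 0.12*d^3 - 1.29*d^2 + 3.86*d + 1.77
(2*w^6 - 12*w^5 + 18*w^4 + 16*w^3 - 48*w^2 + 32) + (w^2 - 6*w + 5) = 2*w^6 - 12*w^5 + 18*w^4 + 16*w^3 - 47*w^2 - 6*w + 37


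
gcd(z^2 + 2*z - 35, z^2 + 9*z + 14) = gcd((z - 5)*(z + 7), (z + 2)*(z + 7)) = z + 7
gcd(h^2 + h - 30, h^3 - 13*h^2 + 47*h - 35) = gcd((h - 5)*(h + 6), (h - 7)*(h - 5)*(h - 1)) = h - 5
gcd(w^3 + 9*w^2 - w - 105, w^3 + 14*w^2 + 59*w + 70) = w^2 + 12*w + 35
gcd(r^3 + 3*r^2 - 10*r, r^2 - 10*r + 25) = 1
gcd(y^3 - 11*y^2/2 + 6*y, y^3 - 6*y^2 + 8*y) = y^2 - 4*y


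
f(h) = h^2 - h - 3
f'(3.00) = 5.00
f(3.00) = 3.00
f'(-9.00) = -19.00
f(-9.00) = 87.00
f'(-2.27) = -5.54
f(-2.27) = 4.42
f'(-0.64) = -2.28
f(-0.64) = -1.95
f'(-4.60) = -10.20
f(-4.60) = 22.76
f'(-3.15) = -7.30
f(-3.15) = 10.07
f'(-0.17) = -1.34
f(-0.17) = -2.80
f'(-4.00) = -9.00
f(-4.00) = 17.00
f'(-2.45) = -5.90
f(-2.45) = 5.45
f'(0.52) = 0.04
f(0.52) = -3.25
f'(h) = 2*h - 1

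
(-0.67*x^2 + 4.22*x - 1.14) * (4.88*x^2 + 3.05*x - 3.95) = -3.2696*x^4 + 18.5501*x^3 + 9.9543*x^2 - 20.146*x + 4.503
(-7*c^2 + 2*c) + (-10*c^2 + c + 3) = -17*c^2 + 3*c + 3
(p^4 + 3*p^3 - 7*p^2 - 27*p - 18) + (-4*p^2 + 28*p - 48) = p^4 + 3*p^3 - 11*p^2 + p - 66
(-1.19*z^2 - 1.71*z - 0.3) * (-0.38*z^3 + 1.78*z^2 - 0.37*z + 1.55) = 0.4522*z^5 - 1.4684*z^4 - 2.4895*z^3 - 1.7458*z^2 - 2.5395*z - 0.465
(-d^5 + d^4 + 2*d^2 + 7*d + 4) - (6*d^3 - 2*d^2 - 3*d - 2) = -d^5 + d^4 - 6*d^3 + 4*d^2 + 10*d + 6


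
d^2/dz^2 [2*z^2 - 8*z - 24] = 4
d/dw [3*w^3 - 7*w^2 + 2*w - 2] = 9*w^2 - 14*w + 2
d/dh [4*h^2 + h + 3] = 8*h + 1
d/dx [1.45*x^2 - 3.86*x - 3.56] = 2.9*x - 3.86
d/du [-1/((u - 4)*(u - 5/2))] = 2*(4*u - 13)/((u - 4)^2*(2*u - 5)^2)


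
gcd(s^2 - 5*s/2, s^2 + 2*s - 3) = 1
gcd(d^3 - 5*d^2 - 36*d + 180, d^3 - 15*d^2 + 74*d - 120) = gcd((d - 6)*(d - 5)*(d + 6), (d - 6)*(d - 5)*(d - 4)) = d^2 - 11*d + 30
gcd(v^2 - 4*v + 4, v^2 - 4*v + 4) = v^2 - 4*v + 4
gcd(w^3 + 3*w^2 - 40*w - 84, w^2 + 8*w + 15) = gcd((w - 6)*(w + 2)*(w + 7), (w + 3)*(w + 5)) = 1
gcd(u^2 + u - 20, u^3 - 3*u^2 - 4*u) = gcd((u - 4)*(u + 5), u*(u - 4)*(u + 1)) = u - 4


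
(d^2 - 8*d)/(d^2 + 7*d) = (d - 8)/(d + 7)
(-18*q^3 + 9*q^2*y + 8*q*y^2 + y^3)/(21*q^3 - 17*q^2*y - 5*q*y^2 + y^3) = (6*q + y)/(-7*q + y)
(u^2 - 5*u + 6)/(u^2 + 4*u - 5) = (u^2 - 5*u + 6)/(u^2 + 4*u - 5)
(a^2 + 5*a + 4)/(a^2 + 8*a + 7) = (a + 4)/(a + 7)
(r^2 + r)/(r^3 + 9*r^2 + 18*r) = (r + 1)/(r^2 + 9*r + 18)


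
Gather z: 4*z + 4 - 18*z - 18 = -14*z - 14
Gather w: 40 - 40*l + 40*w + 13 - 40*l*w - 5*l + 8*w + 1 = -45*l + w*(48 - 40*l) + 54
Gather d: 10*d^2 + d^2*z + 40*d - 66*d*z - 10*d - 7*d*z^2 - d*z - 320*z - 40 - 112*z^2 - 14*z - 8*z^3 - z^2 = d^2*(z + 10) + d*(-7*z^2 - 67*z + 30) - 8*z^3 - 113*z^2 - 334*z - 40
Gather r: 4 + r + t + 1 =r + t + 5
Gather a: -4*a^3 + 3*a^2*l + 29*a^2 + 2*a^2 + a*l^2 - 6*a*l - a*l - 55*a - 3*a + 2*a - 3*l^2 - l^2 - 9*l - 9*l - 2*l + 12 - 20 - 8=-4*a^3 + a^2*(3*l + 31) + a*(l^2 - 7*l - 56) - 4*l^2 - 20*l - 16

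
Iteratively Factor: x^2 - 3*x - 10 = (x + 2)*(x - 5)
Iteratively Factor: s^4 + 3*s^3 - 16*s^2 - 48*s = (s)*(s^3 + 3*s^2 - 16*s - 48) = s*(s - 4)*(s^2 + 7*s + 12) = s*(s - 4)*(s + 4)*(s + 3)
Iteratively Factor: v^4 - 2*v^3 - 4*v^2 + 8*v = (v - 2)*(v^3 - 4*v) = (v - 2)^2*(v^2 + 2*v) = v*(v - 2)^2*(v + 2)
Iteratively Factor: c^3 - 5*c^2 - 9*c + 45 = (c - 3)*(c^2 - 2*c - 15) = (c - 3)*(c + 3)*(c - 5)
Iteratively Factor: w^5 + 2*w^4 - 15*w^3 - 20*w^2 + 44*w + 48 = (w + 4)*(w^4 - 2*w^3 - 7*w^2 + 8*w + 12) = (w + 2)*(w + 4)*(w^3 - 4*w^2 + w + 6) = (w - 3)*(w + 2)*(w + 4)*(w^2 - w - 2) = (w - 3)*(w - 2)*(w + 2)*(w + 4)*(w + 1)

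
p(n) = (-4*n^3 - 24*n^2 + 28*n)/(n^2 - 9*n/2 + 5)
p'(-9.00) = -3.04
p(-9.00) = 5.69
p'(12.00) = -2.28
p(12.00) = -105.60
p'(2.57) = 57716.05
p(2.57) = -3871.08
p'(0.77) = -3.96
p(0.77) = 2.59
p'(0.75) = -3.10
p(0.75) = 2.66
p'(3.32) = 337.21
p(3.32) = -293.75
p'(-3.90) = -1.18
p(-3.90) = -6.28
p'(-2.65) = 0.09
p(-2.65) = -7.03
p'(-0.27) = 5.20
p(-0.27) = -1.47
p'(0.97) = -17.99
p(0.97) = 0.59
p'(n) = (9/2 - 2*n)*(-4*n^3 - 24*n^2 + 28*n)/(n^2 - 9*n/2 + 5)^2 + (-12*n^2 - 48*n + 28)/(n^2 - 9*n/2 + 5)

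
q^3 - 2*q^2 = q^2*(q - 2)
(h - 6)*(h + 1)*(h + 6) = h^3 + h^2 - 36*h - 36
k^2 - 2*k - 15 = (k - 5)*(k + 3)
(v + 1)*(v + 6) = v^2 + 7*v + 6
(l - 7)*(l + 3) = l^2 - 4*l - 21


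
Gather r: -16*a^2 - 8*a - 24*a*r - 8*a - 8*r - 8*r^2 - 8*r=-16*a^2 - 16*a - 8*r^2 + r*(-24*a - 16)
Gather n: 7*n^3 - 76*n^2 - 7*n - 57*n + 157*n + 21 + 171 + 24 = 7*n^3 - 76*n^2 + 93*n + 216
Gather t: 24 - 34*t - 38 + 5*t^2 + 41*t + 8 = 5*t^2 + 7*t - 6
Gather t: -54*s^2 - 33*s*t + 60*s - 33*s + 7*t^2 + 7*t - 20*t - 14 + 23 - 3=-54*s^2 + 27*s + 7*t^2 + t*(-33*s - 13) + 6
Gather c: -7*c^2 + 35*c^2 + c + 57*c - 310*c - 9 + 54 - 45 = 28*c^2 - 252*c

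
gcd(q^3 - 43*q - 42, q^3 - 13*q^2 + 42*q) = q - 7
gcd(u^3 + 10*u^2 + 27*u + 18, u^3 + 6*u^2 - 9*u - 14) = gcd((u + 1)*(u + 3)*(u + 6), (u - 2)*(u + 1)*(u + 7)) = u + 1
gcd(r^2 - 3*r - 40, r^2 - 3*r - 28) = 1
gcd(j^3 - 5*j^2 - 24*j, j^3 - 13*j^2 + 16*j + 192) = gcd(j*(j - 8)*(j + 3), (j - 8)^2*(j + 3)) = j^2 - 5*j - 24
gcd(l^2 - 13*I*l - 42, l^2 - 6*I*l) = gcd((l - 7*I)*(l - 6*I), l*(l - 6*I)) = l - 6*I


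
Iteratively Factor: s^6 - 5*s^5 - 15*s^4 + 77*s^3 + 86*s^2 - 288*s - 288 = (s + 1)*(s^5 - 6*s^4 - 9*s^3 + 86*s^2 - 288) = (s - 3)*(s + 1)*(s^4 - 3*s^3 - 18*s^2 + 32*s + 96) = (s - 4)*(s - 3)*(s + 1)*(s^3 + s^2 - 14*s - 24) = (s - 4)*(s - 3)*(s + 1)*(s + 2)*(s^2 - s - 12) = (s - 4)*(s - 3)*(s + 1)*(s + 2)*(s + 3)*(s - 4)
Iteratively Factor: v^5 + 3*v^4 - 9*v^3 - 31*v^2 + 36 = (v - 1)*(v^4 + 4*v^3 - 5*v^2 - 36*v - 36) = (v - 3)*(v - 1)*(v^3 + 7*v^2 + 16*v + 12) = (v - 3)*(v - 1)*(v + 2)*(v^2 + 5*v + 6) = (v - 3)*(v - 1)*(v + 2)*(v + 3)*(v + 2)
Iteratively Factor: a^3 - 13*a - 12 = (a + 1)*(a^2 - a - 12) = (a + 1)*(a + 3)*(a - 4)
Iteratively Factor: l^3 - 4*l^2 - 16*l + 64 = (l - 4)*(l^2 - 16) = (l - 4)*(l + 4)*(l - 4)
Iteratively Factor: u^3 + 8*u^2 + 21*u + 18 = (u + 3)*(u^2 + 5*u + 6) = (u + 3)^2*(u + 2)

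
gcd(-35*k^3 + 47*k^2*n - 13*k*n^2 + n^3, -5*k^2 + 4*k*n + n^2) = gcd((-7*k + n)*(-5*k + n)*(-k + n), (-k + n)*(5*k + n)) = k - n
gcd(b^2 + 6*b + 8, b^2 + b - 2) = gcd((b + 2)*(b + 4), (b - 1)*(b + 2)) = b + 2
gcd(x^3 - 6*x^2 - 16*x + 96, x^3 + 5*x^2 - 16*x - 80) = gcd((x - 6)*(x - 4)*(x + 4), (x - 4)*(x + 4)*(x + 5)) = x^2 - 16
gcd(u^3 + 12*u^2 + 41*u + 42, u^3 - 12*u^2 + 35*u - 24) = 1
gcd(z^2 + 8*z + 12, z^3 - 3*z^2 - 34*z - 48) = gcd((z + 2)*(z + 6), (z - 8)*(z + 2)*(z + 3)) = z + 2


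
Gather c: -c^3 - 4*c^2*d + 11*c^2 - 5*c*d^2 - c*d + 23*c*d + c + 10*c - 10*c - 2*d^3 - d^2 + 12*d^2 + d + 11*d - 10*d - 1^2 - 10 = -c^3 + c^2*(11 - 4*d) + c*(-5*d^2 + 22*d + 1) - 2*d^3 + 11*d^2 + 2*d - 11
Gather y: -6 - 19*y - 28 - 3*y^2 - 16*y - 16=-3*y^2 - 35*y - 50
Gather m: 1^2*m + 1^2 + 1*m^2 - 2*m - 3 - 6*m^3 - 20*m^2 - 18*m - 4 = -6*m^3 - 19*m^2 - 19*m - 6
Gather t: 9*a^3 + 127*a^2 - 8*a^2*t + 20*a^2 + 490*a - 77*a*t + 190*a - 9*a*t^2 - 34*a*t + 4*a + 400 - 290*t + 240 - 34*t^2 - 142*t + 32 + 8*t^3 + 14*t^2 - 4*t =9*a^3 + 147*a^2 + 684*a + 8*t^3 + t^2*(-9*a - 20) + t*(-8*a^2 - 111*a - 436) + 672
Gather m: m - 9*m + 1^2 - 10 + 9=-8*m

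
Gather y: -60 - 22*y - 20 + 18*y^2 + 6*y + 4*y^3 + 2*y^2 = 4*y^3 + 20*y^2 - 16*y - 80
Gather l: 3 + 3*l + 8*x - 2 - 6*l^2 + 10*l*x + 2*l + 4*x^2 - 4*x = -6*l^2 + l*(10*x + 5) + 4*x^2 + 4*x + 1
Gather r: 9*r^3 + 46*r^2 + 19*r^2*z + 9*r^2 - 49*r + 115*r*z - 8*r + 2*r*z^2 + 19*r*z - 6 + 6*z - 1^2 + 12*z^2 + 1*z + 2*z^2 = 9*r^3 + r^2*(19*z + 55) + r*(2*z^2 + 134*z - 57) + 14*z^2 + 7*z - 7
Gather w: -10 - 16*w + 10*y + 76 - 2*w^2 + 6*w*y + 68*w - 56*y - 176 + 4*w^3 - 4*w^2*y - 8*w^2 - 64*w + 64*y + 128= 4*w^3 + w^2*(-4*y - 10) + w*(6*y - 12) + 18*y + 18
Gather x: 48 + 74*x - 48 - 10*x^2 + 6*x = -10*x^2 + 80*x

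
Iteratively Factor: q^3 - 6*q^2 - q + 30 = (q - 5)*(q^2 - q - 6) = (q - 5)*(q - 3)*(q + 2)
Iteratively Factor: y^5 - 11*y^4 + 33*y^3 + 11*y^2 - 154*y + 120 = (y + 2)*(y^4 - 13*y^3 + 59*y^2 - 107*y + 60) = (y - 4)*(y + 2)*(y^3 - 9*y^2 + 23*y - 15) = (y - 4)*(y - 1)*(y + 2)*(y^2 - 8*y + 15) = (y - 4)*(y - 3)*(y - 1)*(y + 2)*(y - 5)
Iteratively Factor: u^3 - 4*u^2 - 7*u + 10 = (u - 1)*(u^2 - 3*u - 10) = (u - 1)*(u + 2)*(u - 5)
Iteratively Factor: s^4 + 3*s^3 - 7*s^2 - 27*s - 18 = (s + 3)*(s^3 - 7*s - 6) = (s - 3)*(s + 3)*(s^2 + 3*s + 2) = (s - 3)*(s + 2)*(s + 3)*(s + 1)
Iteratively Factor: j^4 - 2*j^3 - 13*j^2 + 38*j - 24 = (j + 4)*(j^3 - 6*j^2 + 11*j - 6) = (j - 1)*(j + 4)*(j^2 - 5*j + 6) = (j - 2)*(j - 1)*(j + 4)*(j - 3)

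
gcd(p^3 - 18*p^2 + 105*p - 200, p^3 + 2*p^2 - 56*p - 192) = p - 8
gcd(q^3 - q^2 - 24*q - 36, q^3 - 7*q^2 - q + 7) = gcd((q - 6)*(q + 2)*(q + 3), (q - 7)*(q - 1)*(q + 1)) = 1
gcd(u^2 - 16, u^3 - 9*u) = 1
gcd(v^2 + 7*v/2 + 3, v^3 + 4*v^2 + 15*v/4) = v + 3/2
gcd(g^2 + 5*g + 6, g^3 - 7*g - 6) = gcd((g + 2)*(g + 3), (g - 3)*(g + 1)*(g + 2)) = g + 2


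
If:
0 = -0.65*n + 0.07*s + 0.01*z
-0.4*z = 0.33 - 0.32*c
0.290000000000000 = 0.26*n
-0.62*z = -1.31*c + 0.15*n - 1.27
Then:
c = -1.98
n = 1.12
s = 10.70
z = -2.41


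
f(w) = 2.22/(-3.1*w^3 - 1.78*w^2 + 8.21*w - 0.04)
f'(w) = 2.22*(9.3*w^2 + 3.56*w - 8.21)/(-3.1*w^3 - 1.78*w^2 + 8.21*w - 0.04)^2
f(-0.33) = -0.78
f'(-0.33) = -2.32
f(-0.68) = -0.41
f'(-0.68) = -0.47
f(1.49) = -1.10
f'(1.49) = 9.71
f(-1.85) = -1.31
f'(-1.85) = 13.20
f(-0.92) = -0.33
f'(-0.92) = -0.18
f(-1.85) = -1.31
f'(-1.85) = 13.20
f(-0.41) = -0.64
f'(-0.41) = -1.48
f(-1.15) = -0.31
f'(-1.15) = -0.00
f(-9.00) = 0.00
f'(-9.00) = 0.00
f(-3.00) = 0.05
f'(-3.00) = 0.08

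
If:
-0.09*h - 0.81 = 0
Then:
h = -9.00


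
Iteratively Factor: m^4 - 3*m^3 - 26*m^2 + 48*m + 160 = (m + 2)*(m^3 - 5*m^2 - 16*m + 80) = (m - 5)*(m + 2)*(m^2 - 16) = (m - 5)*(m + 2)*(m + 4)*(m - 4)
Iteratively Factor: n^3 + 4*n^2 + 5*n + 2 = (n + 1)*(n^2 + 3*n + 2) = (n + 1)^2*(n + 2)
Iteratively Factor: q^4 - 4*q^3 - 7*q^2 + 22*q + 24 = (q + 1)*(q^3 - 5*q^2 - 2*q + 24) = (q - 4)*(q + 1)*(q^2 - q - 6) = (q - 4)*(q - 3)*(q + 1)*(q + 2)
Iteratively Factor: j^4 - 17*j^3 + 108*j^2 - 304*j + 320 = (j - 4)*(j^3 - 13*j^2 + 56*j - 80) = (j - 4)^2*(j^2 - 9*j + 20) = (j - 5)*(j - 4)^2*(j - 4)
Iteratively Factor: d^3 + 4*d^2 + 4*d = (d + 2)*(d^2 + 2*d) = (d + 2)^2*(d)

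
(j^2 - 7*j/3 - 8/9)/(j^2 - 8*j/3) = (j + 1/3)/j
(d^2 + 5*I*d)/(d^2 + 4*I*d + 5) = d/(d - I)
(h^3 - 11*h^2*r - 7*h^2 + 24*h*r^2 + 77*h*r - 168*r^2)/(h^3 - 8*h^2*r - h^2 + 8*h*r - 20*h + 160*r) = (h^2 - 3*h*r - 7*h + 21*r)/(h^2 - h - 20)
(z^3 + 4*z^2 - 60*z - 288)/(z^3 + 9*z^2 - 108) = (z - 8)/(z - 3)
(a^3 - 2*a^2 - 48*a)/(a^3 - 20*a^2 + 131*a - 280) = a*(a + 6)/(a^2 - 12*a + 35)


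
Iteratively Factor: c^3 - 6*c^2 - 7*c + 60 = (c + 3)*(c^2 - 9*c + 20) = (c - 5)*(c + 3)*(c - 4)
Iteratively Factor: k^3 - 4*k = (k + 2)*(k^2 - 2*k) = k*(k + 2)*(k - 2)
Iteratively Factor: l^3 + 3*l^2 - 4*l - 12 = (l + 2)*(l^2 + l - 6) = (l - 2)*(l + 2)*(l + 3)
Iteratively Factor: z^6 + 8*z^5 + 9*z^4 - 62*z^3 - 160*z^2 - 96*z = (z + 2)*(z^5 + 6*z^4 - 3*z^3 - 56*z^2 - 48*z) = (z - 3)*(z + 2)*(z^4 + 9*z^3 + 24*z^2 + 16*z) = z*(z - 3)*(z + 2)*(z^3 + 9*z^2 + 24*z + 16) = z*(z - 3)*(z + 1)*(z + 2)*(z^2 + 8*z + 16) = z*(z - 3)*(z + 1)*(z + 2)*(z + 4)*(z + 4)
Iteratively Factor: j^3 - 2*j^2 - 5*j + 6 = (j + 2)*(j^2 - 4*j + 3) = (j - 1)*(j + 2)*(j - 3)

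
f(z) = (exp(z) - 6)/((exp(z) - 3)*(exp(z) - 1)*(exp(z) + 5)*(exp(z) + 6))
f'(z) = -(exp(z) - 6)*exp(z)/((exp(z) - 3)*(exp(z) - 1)*(exp(z) + 5)*(exp(z) + 6)^2) - (exp(z) - 6)*exp(z)/((exp(z) - 3)*(exp(z) - 1)*(exp(z) + 5)^2*(exp(z) + 6)) - (exp(z) - 6)*exp(z)/((exp(z) - 3)*(exp(z) - 1)^2*(exp(z) + 5)*(exp(z) + 6)) - (exp(z) - 6)*exp(z)/((exp(z) - 3)^2*(exp(z) - 1)*(exp(z) + 5)*(exp(z) + 6)) + exp(z)/((exp(z) - 3)*(exp(z) - 1)*(exp(z) + 5)*(exp(z) + 6)) = (-3*exp(4*z) + 10*exp(3*z) + 137*exp(2*z) - 132*exp(z) - 432)*exp(z)/(exp(8*z) + 14*exp(7*z) + 27*exp(6*z) - 328*exp(5*z) - 917*exp(4*z) + 3174*exp(3*z) + 5589*exp(2*z) - 15660*exp(z) + 8100)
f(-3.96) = -0.07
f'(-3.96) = -0.00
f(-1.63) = -0.08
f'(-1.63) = -0.02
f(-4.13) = -0.07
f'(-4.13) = -0.00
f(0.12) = 0.47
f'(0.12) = -4.12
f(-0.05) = -1.22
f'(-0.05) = -23.80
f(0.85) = 0.07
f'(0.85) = 0.04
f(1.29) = -0.02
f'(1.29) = 0.16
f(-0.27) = -0.25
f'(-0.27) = -0.81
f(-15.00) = -0.07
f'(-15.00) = 0.00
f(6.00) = 0.00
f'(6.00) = 0.00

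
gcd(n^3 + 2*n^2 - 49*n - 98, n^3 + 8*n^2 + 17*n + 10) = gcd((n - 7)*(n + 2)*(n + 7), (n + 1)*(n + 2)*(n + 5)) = n + 2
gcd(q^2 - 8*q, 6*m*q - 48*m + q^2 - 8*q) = q - 8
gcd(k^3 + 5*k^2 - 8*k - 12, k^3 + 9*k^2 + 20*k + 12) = k^2 + 7*k + 6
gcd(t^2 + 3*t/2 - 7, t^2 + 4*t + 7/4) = t + 7/2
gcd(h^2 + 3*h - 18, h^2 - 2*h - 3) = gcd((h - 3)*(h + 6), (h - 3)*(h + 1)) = h - 3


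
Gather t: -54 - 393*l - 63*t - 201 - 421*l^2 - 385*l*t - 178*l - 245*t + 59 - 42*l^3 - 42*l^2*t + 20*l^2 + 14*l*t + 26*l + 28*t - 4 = -42*l^3 - 401*l^2 - 545*l + t*(-42*l^2 - 371*l - 280) - 200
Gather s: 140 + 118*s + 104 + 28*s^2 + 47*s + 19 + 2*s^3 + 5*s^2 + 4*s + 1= 2*s^3 + 33*s^2 + 169*s + 264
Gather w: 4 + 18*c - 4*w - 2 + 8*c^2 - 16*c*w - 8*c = 8*c^2 + 10*c + w*(-16*c - 4) + 2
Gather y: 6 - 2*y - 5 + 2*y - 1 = 0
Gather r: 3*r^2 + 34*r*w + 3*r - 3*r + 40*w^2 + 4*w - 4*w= 3*r^2 + 34*r*w + 40*w^2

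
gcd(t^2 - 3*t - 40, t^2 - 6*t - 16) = t - 8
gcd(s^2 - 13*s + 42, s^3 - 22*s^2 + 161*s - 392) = s - 7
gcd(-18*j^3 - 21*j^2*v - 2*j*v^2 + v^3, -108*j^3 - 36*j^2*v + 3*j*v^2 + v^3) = -18*j^2 - 3*j*v + v^2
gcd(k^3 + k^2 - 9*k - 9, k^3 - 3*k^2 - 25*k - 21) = k^2 + 4*k + 3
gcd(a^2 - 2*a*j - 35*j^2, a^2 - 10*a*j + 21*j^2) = a - 7*j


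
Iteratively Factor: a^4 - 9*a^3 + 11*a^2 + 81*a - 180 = (a - 5)*(a^3 - 4*a^2 - 9*a + 36) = (a - 5)*(a + 3)*(a^2 - 7*a + 12) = (a - 5)*(a - 4)*(a + 3)*(a - 3)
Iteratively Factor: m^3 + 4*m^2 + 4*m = (m)*(m^2 + 4*m + 4) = m*(m + 2)*(m + 2)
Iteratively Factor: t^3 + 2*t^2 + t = (t + 1)*(t^2 + t) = t*(t + 1)*(t + 1)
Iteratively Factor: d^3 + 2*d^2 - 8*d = (d - 2)*(d^2 + 4*d) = (d - 2)*(d + 4)*(d)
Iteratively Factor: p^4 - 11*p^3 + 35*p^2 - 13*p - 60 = (p - 5)*(p^3 - 6*p^2 + 5*p + 12) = (p - 5)*(p - 4)*(p^2 - 2*p - 3) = (p - 5)*(p - 4)*(p + 1)*(p - 3)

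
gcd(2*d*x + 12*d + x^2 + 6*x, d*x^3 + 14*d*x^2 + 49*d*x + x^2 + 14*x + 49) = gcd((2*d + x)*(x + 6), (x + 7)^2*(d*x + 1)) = 1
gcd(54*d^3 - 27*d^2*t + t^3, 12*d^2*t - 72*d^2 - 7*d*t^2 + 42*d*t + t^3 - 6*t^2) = -3*d + t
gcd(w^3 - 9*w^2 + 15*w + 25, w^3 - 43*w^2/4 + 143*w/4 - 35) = w - 5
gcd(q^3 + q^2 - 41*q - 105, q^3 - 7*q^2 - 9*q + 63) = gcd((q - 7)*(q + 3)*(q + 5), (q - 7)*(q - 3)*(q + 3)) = q^2 - 4*q - 21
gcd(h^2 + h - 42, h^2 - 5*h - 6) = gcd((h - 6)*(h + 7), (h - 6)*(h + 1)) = h - 6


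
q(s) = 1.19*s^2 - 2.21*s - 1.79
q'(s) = 2.38*s - 2.21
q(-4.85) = 36.92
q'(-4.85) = -13.75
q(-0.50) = -0.39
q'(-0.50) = -3.40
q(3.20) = 3.32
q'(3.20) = 5.41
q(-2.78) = 13.55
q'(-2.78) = -8.83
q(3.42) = 4.57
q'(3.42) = 5.93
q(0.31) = -2.36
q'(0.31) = -1.47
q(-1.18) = 2.47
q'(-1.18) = -5.02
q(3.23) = 3.49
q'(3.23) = 5.48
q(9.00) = 74.71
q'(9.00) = 19.21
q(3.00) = 2.29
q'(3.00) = 4.93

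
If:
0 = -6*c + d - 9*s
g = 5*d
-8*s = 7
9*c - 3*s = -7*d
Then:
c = 35/34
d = -231/136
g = -1155/136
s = -7/8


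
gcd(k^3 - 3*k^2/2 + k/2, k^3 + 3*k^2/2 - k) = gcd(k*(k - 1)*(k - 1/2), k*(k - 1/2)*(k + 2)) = k^2 - k/2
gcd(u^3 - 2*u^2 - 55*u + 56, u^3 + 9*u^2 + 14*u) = u + 7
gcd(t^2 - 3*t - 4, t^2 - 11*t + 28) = t - 4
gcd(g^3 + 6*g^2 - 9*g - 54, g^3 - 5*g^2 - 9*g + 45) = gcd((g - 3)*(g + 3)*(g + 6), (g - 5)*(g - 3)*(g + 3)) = g^2 - 9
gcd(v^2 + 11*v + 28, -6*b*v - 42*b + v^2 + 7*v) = v + 7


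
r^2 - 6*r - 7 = (r - 7)*(r + 1)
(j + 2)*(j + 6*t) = j^2 + 6*j*t + 2*j + 12*t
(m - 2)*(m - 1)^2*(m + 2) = m^4 - 2*m^3 - 3*m^2 + 8*m - 4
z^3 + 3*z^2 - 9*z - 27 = (z - 3)*(z + 3)^2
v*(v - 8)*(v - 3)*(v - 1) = v^4 - 12*v^3 + 35*v^2 - 24*v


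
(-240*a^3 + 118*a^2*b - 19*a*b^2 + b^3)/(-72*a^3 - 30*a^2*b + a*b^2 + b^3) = (40*a^2 - 13*a*b + b^2)/(12*a^2 + 7*a*b + b^2)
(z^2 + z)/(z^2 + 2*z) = (z + 1)/(z + 2)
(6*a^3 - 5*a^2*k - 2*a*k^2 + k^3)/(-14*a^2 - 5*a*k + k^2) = (-3*a^2 + 4*a*k - k^2)/(7*a - k)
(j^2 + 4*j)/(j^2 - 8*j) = (j + 4)/(j - 8)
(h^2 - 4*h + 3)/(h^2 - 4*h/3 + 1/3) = 3*(h - 3)/(3*h - 1)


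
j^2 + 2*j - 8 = (j - 2)*(j + 4)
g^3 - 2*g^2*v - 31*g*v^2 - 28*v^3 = (g - 7*v)*(g + v)*(g + 4*v)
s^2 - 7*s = s*(s - 7)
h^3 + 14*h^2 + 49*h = h*(h + 7)^2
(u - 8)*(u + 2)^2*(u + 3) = u^4 - u^3 - 40*u^2 - 116*u - 96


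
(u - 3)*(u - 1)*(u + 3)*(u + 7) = u^4 + 6*u^3 - 16*u^2 - 54*u + 63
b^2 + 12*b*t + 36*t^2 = (b + 6*t)^2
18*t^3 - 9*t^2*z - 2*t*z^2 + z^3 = (-3*t + z)*(-2*t + z)*(3*t + z)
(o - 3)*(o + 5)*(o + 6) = o^3 + 8*o^2 - 3*o - 90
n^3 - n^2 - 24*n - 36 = (n - 6)*(n + 2)*(n + 3)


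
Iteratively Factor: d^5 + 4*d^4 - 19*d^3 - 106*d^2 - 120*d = (d + 2)*(d^4 + 2*d^3 - 23*d^2 - 60*d) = d*(d + 2)*(d^3 + 2*d^2 - 23*d - 60) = d*(d + 2)*(d + 4)*(d^2 - 2*d - 15) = d*(d + 2)*(d + 3)*(d + 4)*(d - 5)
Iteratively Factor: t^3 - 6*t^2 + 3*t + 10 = (t + 1)*(t^2 - 7*t + 10) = (t - 5)*(t + 1)*(t - 2)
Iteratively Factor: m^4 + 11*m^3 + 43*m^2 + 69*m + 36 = (m + 3)*(m^3 + 8*m^2 + 19*m + 12) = (m + 1)*(m + 3)*(m^2 + 7*m + 12) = (m + 1)*(m + 3)*(m + 4)*(m + 3)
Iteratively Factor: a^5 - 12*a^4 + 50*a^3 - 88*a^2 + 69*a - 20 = (a - 1)*(a^4 - 11*a^3 + 39*a^2 - 49*a + 20) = (a - 4)*(a - 1)*(a^3 - 7*a^2 + 11*a - 5) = (a - 5)*(a - 4)*(a - 1)*(a^2 - 2*a + 1) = (a - 5)*(a - 4)*(a - 1)^2*(a - 1)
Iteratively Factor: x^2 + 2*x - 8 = (x + 4)*(x - 2)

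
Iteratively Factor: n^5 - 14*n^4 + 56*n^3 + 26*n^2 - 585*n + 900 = (n - 4)*(n^4 - 10*n^3 + 16*n^2 + 90*n - 225) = (n - 4)*(n - 3)*(n^3 - 7*n^2 - 5*n + 75) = (n - 5)*(n - 4)*(n - 3)*(n^2 - 2*n - 15) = (n - 5)^2*(n - 4)*(n - 3)*(n + 3)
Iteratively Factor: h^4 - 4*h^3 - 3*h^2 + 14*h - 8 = (h - 1)*(h^3 - 3*h^2 - 6*h + 8) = (h - 1)^2*(h^2 - 2*h - 8) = (h - 4)*(h - 1)^2*(h + 2)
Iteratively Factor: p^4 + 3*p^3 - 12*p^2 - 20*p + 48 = (p - 2)*(p^3 + 5*p^2 - 2*p - 24) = (p - 2)*(p + 3)*(p^2 + 2*p - 8) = (p - 2)^2*(p + 3)*(p + 4)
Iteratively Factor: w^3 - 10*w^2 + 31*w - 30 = (w - 3)*(w^2 - 7*w + 10) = (w - 3)*(w - 2)*(w - 5)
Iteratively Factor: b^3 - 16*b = (b + 4)*(b^2 - 4*b) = b*(b + 4)*(b - 4)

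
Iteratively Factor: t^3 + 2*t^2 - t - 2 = (t + 2)*(t^2 - 1) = (t - 1)*(t + 2)*(t + 1)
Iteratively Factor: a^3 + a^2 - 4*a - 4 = (a + 1)*(a^2 - 4) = (a - 2)*(a + 1)*(a + 2)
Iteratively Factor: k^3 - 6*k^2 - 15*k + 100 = (k + 4)*(k^2 - 10*k + 25) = (k - 5)*(k + 4)*(k - 5)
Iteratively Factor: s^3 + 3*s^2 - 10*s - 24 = (s - 3)*(s^2 + 6*s + 8) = (s - 3)*(s + 4)*(s + 2)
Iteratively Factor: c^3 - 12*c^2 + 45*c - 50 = (c - 5)*(c^2 - 7*c + 10) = (c - 5)^2*(c - 2)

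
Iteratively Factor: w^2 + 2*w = (w)*(w + 2)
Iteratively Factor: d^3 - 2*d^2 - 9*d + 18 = (d - 3)*(d^2 + d - 6) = (d - 3)*(d - 2)*(d + 3)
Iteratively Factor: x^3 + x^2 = (x)*(x^2 + x) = x^2*(x + 1)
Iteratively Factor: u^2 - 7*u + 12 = (u - 3)*(u - 4)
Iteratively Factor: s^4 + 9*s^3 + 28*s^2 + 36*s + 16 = (s + 1)*(s^3 + 8*s^2 + 20*s + 16) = (s + 1)*(s + 2)*(s^2 + 6*s + 8) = (s + 1)*(s + 2)*(s + 4)*(s + 2)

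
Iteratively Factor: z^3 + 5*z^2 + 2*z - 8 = (z + 2)*(z^2 + 3*z - 4) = (z - 1)*(z + 2)*(z + 4)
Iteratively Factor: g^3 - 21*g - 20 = (g + 4)*(g^2 - 4*g - 5) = (g - 5)*(g + 4)*(g + 1)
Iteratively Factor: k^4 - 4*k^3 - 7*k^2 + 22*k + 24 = (k + 1)*(k^3 - 5*k^2 - 2*k + 24) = (k + 1)*(k + 2)*(k^2 - 7*k + 12) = (k - 4)*(k + 1)*(k + 2)*(k - 3)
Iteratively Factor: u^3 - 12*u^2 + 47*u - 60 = (u - 3)*(u^2 - 9*u + 20) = (u - 4)*(u - 3)*(u - 5)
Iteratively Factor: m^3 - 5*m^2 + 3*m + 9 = (m - 3)*(m^2 - 2*m - 3) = (m - 3)^2*(m + 1)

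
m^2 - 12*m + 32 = (m - 8)*(m - 4)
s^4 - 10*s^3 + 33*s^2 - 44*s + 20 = (s - 5)*(s - 2)^2*(s - 1)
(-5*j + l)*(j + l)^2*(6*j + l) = -30*j^4 - 59*j^3*l - 27*j^2*l^2 + 3*j*l^3 + l^4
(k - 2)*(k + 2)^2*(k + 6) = k^4 + 8*k^3 + 8*k^2 - 32*k - 48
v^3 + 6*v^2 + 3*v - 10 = (v - 1)*(v + 2)*(v + 5)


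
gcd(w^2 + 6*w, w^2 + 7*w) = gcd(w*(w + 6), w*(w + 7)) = w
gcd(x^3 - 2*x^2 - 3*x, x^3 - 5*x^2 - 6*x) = x^2 + x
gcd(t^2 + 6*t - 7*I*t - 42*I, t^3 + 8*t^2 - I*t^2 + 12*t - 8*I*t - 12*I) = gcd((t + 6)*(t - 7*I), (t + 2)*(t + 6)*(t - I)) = t + 6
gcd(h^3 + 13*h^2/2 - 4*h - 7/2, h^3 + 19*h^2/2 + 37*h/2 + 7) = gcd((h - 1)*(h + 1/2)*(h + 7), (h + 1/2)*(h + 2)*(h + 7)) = h^2 + 15*h/2 + 7/2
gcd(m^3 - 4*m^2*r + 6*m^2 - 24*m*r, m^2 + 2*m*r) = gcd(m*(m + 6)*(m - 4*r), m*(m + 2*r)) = m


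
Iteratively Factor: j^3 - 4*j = (j - 2)*(j^2 + 2*j) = (j - 2)*(j + 2)*(j)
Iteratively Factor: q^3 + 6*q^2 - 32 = (q - 2)*(q^2 + 8*q + 16) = (q - 2)*(q + 4)*(q + 4)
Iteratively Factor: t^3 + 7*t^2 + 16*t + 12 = (t + 2)*(t^2 + 5*t + 6) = (t + 2)^2*(t + 3)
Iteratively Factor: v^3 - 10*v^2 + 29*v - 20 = (v - 4)*(v^2 - 6*v + 5) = (v - 4)*(v - 1)*(v - 5)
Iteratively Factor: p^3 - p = (p - 1)*(p^2 + p) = (p - 1)*(p + 1)*(p)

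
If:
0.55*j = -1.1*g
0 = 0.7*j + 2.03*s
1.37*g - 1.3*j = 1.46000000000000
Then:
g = 0.37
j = -0.74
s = 0.25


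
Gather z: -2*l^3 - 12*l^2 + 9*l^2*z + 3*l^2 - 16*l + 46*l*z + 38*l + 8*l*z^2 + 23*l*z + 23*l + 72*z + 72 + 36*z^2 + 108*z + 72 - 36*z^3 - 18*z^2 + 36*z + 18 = -2*l^3 - 9*l^2 + 45*l - 36*z^3 + z^2*(8*l + 18) + z*(9*l^2 + 69*l + 216) + 162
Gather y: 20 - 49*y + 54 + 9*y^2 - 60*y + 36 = 9*y^2 - 109*y + 110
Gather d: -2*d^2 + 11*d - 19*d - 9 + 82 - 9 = -2*d^2 - 8*d + 64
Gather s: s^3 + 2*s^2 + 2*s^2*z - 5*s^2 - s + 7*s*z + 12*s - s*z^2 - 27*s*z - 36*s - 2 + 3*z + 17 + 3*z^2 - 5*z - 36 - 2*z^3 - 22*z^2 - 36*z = s^3 + s^2*(2*z - 3) + s*(-z^2 - 20*z - 25) - 2*z^3 - 19*z^2 - 38*z - 21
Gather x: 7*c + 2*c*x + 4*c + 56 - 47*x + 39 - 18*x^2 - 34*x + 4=11*c - 18*x^2 + x*(2*c - 81) + 99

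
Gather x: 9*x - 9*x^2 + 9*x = -9*x^2 + 18*x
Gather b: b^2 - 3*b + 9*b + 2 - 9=b^2 + 6*b - 7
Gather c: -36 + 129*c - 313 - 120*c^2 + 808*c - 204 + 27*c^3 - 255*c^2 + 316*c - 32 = 27*c^3 - 375*c^2 + 1253*c - 585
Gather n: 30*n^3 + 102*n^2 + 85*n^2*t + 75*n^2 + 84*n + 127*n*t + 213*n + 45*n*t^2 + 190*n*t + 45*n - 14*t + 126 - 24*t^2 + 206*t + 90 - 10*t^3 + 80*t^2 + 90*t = 30*n^3 + n^2*(85*t + 177) + n*(45*t^2 + 317*t + 342) - 10*t^3 + 56*t^2 + 282*t + 216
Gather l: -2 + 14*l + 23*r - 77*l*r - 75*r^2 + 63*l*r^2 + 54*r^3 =l*(63*r^2 - 77*r + 14) + 54*r^3 - 75*r^2 + 23*r - 2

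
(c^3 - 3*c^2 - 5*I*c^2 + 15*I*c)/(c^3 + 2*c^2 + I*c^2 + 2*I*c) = (c^2 - c*(3 + 5*I) + 15*I)/(c^2 + c*(2 + I) + 2*I)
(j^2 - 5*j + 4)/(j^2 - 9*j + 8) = (j - 4)/(j - 8)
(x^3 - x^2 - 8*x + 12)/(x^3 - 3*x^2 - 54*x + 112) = (x^2 + x - 6)/(x^2 - x - 56)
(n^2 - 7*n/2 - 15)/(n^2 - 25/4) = 2*(n - 6)/(2*n - 5)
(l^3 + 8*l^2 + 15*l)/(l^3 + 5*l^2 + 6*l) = (l + 5)/(l + 2)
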